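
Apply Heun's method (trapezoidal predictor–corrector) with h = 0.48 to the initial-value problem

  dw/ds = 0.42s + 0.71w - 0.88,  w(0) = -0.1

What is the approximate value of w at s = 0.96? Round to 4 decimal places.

-1.1523

Heun: k1 = f(s_n, w_n); k2 = f(s_n + h, w_n + h·k1); w_{n+1} = w_n + (h/2)·(k1 + k2).
s=0.000000, w=-0.100000:
  k1 = f(0.000000, -0.100000) = -0.951000
  k2 = f(0.480000, -0.556480) = -1.073501
  w ← -0.100000 + (0.48/2)·(-0.951000 + (-1.073501)) = -0.585880
s=0.480000, w=-0.585880:
  k1 = f(0.480000, -0.585880) = -1.094375
  k2 = f(0.960000, -1.111180) = -1.265738
  w ← -0.585880 + (0.48/2)·(-1.094375 + (-1.265738)) = -1.152307
w(0.96) ≈ -1.1523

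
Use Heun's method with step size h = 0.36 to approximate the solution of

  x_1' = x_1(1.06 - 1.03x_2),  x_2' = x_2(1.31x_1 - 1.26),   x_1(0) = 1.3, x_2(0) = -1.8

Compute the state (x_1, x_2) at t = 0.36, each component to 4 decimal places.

3.5208, -2.7811

Heun on (x_1,x_2): k1 = f(t_n, state_n); k2 = f(t_n + h, state_n + h·k1); state_{n+1} = state_n + (h/2)·(k1 + k2).
0.000000: (1.300000, -1.800000)
  k1 = (3.788200, -0.797400)
  predictor → (2.663752, -2.087064)
  k2 = (8.549781, -4.653141)
  → (3.520837, -2.781097)
(x_1(0.36), x_2(0.36)) ≈ (3.5208, -2.7811)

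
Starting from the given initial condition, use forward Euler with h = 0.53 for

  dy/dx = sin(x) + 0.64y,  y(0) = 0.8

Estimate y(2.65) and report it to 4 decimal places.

6.0804

Euler: y_{n+1} = y_n + h·f(x_n, y_n).
x=0.000000, y=0.800000: f=0.512000 → y ← 0.800000 + 0.53·0.512000 = 1.071360
x=0.530000, y=1.071360: f=1.191204 → y ← 1.071360 + 0.53·1.191204 = 1.702698
x=1.060000, y=1.702698: f=1.962082 → y ← 1.702698 + 0.53·1.962082 = 2.742602
x=1.590000, y=2.742602: f=2.755081 → y ← 2.742602 + 0.53·2.755081 = 4.202794
x=2.120000, y=4.202794: f=3.542729 → y ← 4.202794 + 0.53·3.542729 = 6.080441
y(2.65) ≈ 6.0804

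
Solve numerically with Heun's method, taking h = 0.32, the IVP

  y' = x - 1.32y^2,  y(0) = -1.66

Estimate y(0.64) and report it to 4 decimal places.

-28.5033

Heun: k1 = f(x_n, y_n); k2 = f(x_n + h, y_n + h·k1); y_{n+1} = y_n + (h/2)·(k1 + k2).
x=0.000000, y=-1.660000:
  k1 = f(0.000000, -1.660000) = -3.637392
  k2 = f(0.320000, -2.823965) = -10.206711
  y ← -1.660000 + (0.32/2)·(-3.637392 + (-10.206711)) = -3.875056
x=0.320000, y=-3.875056:
  k1 = f(0.320000, -3.875056) = -19.501202
  k2 = f(0.640000, -10.115441) = -134.425237
  y ← -3.875056 + (0.32/2)·(-19.501202 + (-134.425237)) = -28.503287
y(0.64) ≈ -28.5033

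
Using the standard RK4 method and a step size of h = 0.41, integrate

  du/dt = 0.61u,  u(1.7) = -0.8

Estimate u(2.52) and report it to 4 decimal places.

-1.3192

RK4: k1 = f(t_n, u_n); k2 = f(t_n + h/2, u_n + (h/2)·k1); k3 = f(t_n + h/2, u_n + (h/2)·k2); k4 = f(t_n + h, u_n + h·k3); u_{n+1} = u_n + (h/6)·(k1 + 2k2 + 2k3 + k4).
t=1.700000, u=-0.800000:
  k1 = f(1.700000, -0.800000) = -0.488000
  k2 = f(1.905000, -0.900040) = -0.549024
  k3 = f(1.905000, -0.912550) = -0.556656
  k4 = f(2.110000, -1.028229) = -0.627220
  u ← -0.800000 + (0.41/6)·(k1 + 2k2 + 2k3 + k4) = -1.027316
t=2.110000, u=-1.027316:
  k1 = f(2.110000, -1.027316) = -0.626663
  k2 = f(2.315000, -1.155782) = -0.705027
  k3 = f(2.315000, -1.171847) = -0.714827
  k4 = f(2.520000, -1.320395) = -0.805441
  u ← -1.027316 + (0.41/6)·(k1 + 2k2 + 2k3 + k4) = -1.319223
u(2.52) ≈ -1.3192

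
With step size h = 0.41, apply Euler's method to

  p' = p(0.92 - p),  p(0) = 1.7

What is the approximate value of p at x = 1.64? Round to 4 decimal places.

0.9622

Euler: p_{n+1} = p_n + h·f(x_n, p_n).
x=0.000000, p=1.700000: f=-1.326000 → p ← 1.700000 + 0.41·(-1.326000) = 1.156340
x=0.410000, p=1.156340: f=-0.273289 → p ← 1.156340 + 0.41·(-0.273289) = 1.044291
x=0.820000, p=1.044291: f=-0.129796 → p ← 1.044291 + 0.41·(-0.129796) = 0.991075
x=1.230000, p=0.991075: f=-0.070440 → p ← 0.991075 + 0.41·(-0.070440) = 0.962194
p(1.64) ≈ 0.9622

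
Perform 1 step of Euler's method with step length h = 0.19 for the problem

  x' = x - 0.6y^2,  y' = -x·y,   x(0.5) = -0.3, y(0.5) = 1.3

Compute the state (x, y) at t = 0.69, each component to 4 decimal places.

Euler on (x,y): x_{n+1} = x_n + h·x', y_{n+1} = y_n + h·y'.
0.500000: (-0.300000, 1.300000); f=(-1.314000, 0.390000) → (-0.549660, 1.374100)
(x(0.69), y(0.69)) ≈ (-0.5497, 1.3741)

-0.5497, 1.3741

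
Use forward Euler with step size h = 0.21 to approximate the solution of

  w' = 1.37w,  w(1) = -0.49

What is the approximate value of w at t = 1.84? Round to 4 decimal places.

Euler: w_{n+1} = w_n + h·f(t_n, w_n).
t=1.000000, w=-0.490000: f=-0.671300 → w ← -0.490000 + 0.21·(-0.671300) = -0.630973
t=1.210000, w=-0.630973: f=-0.864433 → w ← -0.630973 + 0.21·(-0.864433) = -0.812504
t=1.420000, w=-0.812504: f=-1.113130 → w ← -0.812504 + 0.21·(-1.113130) = -1.046261
t=1.630000, w=-1.046261: f=-1.433378 → w ← -1.046261 + 0.21·(-1.433378) = -1.347271
w(1.84) ≈ -1.3473

-1.3473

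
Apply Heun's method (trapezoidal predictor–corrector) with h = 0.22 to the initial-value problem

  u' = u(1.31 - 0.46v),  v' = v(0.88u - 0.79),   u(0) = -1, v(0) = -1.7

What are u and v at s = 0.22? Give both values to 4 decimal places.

-1.5200, -1.1422

Heun on (u,v): k1 = f(s_n, state_n); k2 = f(s_n + h, state_n + h·k1); state_{n+1} = state_n + (h/2)·(k1 + k2).
0.000000: (-1.000000, -1.700000)
  k1 = (-2.092000, 2.839000)
  predictor → (-1.460240, -1.075420)
  k2 = (-2.635285, 2.231509)
  → (-1.520001, -1.142244)
(u(0.22), v(0.22)) ≈ (-1.5200, -1.1422)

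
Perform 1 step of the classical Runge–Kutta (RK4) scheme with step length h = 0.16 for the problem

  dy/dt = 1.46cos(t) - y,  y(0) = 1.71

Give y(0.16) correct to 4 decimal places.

1.6721

RK4: k1 = f(t_n, y_n); k2 = f(t_n + h/2, y_n + (h/2)·k1); k3 = f(t_n + h/2, y_n + (h/2)·k2); k4 = f(t_n + h, y_n + h·k3); y_{n+1} = y_n + (h/6)·(k1 + 2k2 + 2k3 + k4).
t=0.000000, y=1.710000:
  k1 = f(0.000000, 1.710000) = -0.250000
  k2 = f(0.080000, 1.690000) = -0.234670
  k3 = f(0.080000, 1.691226) = -0.235896
  k4 = f(0.160000, 1.672257) = -0.230905
  y ← 1.710000 + (0.16/6)·(k1 + 2k2 + 2k3 + k4) = 1.672079
y(0.16) ≈ 1.6721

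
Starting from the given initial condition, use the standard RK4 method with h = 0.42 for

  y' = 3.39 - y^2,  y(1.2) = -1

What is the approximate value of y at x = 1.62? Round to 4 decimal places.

0.2930

RK4: k1 = f(x_n, y_n); k2 = f(x_n + h/2, y_n + (h/2)·k1); k3 = f(x_n + h/2, y_n + (h/2)·k2); k4 = f(x_n + h, y_n + h·k3); y_{n+1} = y_n + (h/6)·(k1 + 2k2 + 2k3 + k4).
x=1.200000, y=-1.000000:
  k1 = f(1.200000, -1.000000) = 2.390000
  k2 = f(1.410000, -0.498100) = 3.141896
  k3 = f(1.410000, -0.340202) = 3.274263
  k4 = f(1.620000, 0.375190) = 3.249232
  y ← -1.000000 + (0.42/6)·(k1 + 2k2 + 2k3 + k4) = 0.293009
y(1.62) ≈ 0.2930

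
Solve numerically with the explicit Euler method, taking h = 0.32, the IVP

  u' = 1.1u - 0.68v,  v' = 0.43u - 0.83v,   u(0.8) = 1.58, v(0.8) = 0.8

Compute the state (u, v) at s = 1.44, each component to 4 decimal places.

Euler on (u,v): u_{n+1} = u_n + h·u', v_{n+1} = v_n + h·v'.
0.800000: (1.580000, 0.800000); f=(1.194000, 0.015400) → (1.962080, 0.804928)
1.120000: (1.962080, 0.804928); f=(1.610937, 0.175604) → (2.477580, 0.861121)
(u(1.44), v(1.44)) ≈ (2.4776, 0.8611)

2.4776, 0.8611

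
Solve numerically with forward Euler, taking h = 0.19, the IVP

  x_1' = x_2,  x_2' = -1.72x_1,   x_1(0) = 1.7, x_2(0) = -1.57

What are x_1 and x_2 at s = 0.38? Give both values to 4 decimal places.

0.9978, -2.5836

Euler on (x_1,x_2): x_1_{n+1} = x_1_n + h·x_1', x_2_{n+1} = x_2_n + h·x_2'.
0.000000: (1.700000, -1.570000); f=(-1.570000, -2.924000) → (1.401700, -2.125560)
0.190000: (1.401700, -2.125560); f=(-2.125560, -2.410924) → (0.997844, -2.583636)
(x_1(0.38), x_2(0.38)) ≈ (0.9978, -2.5836)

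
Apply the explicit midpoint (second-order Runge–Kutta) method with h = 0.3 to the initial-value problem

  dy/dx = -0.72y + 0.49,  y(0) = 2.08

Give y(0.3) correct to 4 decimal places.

Midpoint: k1 = f(x_n, y_n); k2 = f(x_n + h/2, y_n + (h/2)·k1); y_{n+1} = y_n + h·k2.
x=0.000000, y=2.080000:
  k1 = f(0.000000, 2.080000) = -1.007600
  k2 = f(0.150000, 1.928860) = -0.898779
  y ← 2.080000 + 0.3·(-0.898779) = 1.810366
y(0.3) ≈ 1.8104

1.8104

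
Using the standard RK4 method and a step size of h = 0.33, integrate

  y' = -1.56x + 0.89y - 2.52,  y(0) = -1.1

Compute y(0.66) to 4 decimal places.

RK4: k1 = f(x_n, y_n); k2 = f(x_n + h/2, y_n + (h/2)·k1); k3 = f(x_n + h/2, y_n + (h/2)·k2); k4 = f(x_n + h, y_n + h·k3); y_{n+1} = y_n + (h/6)·(k1 + 2k2 + 2k3 + k4).
x=0.000000, y=-1.100000:
  k1 = f(0.000000, -1.100000) = -3.499000
  k2 = f(0.165000, -1.677335) = -4.270228
  k3 = f(0.165000, -1.804588) = -4.383483
  k4 = f(0.330000, -2.546549) = -5.301229
  y ← -1.100000 + (0.33/6)·(k1 + 2k2 + 2k3 + k4) = -2.535921
x=0.330000, y=-2.535921:
  k1 = f(0.330000, -2.535921) = -5.291770
  k2 = f(0.495000, -3.409063) = -6.326266
  k3 = f(0.495000, -3.579755) = -6.478182
  k4 = f(0.660000, -4.673721) = -7.709211
  y ← -2.535921 + (0.33/6)·(k1 + 2k2 + 2k3 + k4) = -4.659464
y(0.66) ≈ -4.6595

-4.6595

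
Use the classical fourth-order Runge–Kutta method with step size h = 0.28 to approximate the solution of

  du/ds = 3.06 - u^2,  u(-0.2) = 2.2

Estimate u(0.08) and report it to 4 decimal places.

RK4: k1 = f(s_n, u_n); k2 = f(s_n + h/2, u_n + (h/2)·k1); k3 = f(s_n + h/2, u_n + (h/2)·k2); k4 = f(s_n + h, u_n + h·k3); u_{n+1} = u_n + (h/6)·(k1 + 2k2 + 2k3 + k4).
s=-0.200000, u=2.200000:
  k1 = f(-0.200000, 2.200000) = -1.780000
  k2 = f(-0.060000, 1.950800) = -0.745621
  k3 = f(-0.060000, 2.095613) = -1.331594
  k4 = f(0.080000, 1.827154) = -0.278490
  u ← 2.200000 + (0.28/6)·(k1 + 2k2 + 2k3 + k4) = 1.910064
u(0.08) ≈ 1.9101

1.9101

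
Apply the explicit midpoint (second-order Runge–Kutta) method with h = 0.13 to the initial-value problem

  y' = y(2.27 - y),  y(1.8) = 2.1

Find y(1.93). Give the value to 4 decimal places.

2.1405

Midpoint: k1 = f(x_n, y_n); k2 = f(x_n + h/2, y_n + (h/2)·k1); y_{n+1} = y_n + h·k2.
x=1.800000, y=2.100000:
  k1 = f(1.800000, 2.100000) = 0.357000
  k2 = f(1.865000, 2.123205) = 0.311676
  y ← 2.100000 + 0.13·0.311676 = 2.140518
y(1.93) ≈ 2.1405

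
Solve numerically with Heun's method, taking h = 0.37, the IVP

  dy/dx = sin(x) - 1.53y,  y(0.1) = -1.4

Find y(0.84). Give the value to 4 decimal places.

Heun: k1 = f(x_n, y_n); k2 = f(x_n + h, y_n + h·k1); y_{n+1} = y_n + (h/2)·(k1 + k2).
x=0.100000, y=-1.400000:
  k1 = f(0.100000, -1.400000) = 2.241833
  k2 = f(0.470000, -0.570522) = 1.325784
  y ← -1.400000 + (0.37/2)·(2.241833 + 1.325784) = -0.739991
x=0.470000, y=-0.739991:
  k1 = f(0.470000, -0.739991) = 1.585072
  k2 = f(0.840000, -0.153514) = 0.979520
  y ← -0.739991 + (0.37/2)·(1.585072 + 0.979520) = -0.265541
y(0.84) ≈ -0.2655

-0.2655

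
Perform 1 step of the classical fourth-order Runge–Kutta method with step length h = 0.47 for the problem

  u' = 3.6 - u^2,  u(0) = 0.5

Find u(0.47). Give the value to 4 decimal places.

1.5263

RK4: k1 = f(s_n, u_n); k2 = f(s_n + h/2, u_n + (h/2)·k1); k3 = f(s_n + h/2, u_n + (h/2)·k2); k4 = f(s_n + h, u_n + h·k3); u_{n+1} = u_n + (h/6)·(k1 + 2k2 + 2k3 + k4).
s=0.000000, u=0.500000:
  k1 = f(0.000000, 0.500000) = 3.350000
  k2 = f(0.235000, 1.287250) = 1.942987
  k3 = f(0.235000, 0.956602) = 2.684913
  k4 = f(0.470000, 1.761909) = 0.495677
  u ← 0.500000 + (0.47/6)·(k1 + 2k2 + 2k3 + k4) = 1.526282
u(0.47) ≈ 1.5263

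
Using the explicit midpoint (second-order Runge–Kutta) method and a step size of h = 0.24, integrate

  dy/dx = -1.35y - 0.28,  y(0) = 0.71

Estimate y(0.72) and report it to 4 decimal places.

0.1473

Midpoint: k1 = f(x_n, y_n); k2 = f(x_n + h/2, y_n + (h/2)·k1); y_{n+1} = y_n + h·k2.
x=0.000000, y=0.710000:
  k1 = f(0.000000, 0.710000) = -1.238500
  k2 = f(0.120000, 0.561380) = -1.037863
  y ← 0.710000 + 0.24·(-1.037863) = 0.460913
x=0.240000, y=0.460913:
  k1 = f(0.240000, 0.460913) = -0.902232
  k2 = f(0.360000, 0.352645) = -0.756071
  y ← 0.460913 + 0.24·(-0.756071) = 0.279456
x=0.480000, y=0.279456:
  k1 = f(0.480000, 0.279456) = -0.657265
  k2 = f(0.600000, 0.200584) = -0.550788
  y ← 0.279456 + 0.24·(-0.550788) = 0.147267
y(0.72) ≈ 0.1473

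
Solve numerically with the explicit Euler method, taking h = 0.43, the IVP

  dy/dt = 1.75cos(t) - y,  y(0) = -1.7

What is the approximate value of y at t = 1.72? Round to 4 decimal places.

Euler: y_{n+1} = y_n + h·f(t_n, y_n).
t=0.000000, y=-1.700000: f=3.450000 → y ← -1.700000 + 0.43·3.450000 = -0.216500
t=0.430000, y=-0.216500: f=1.807190 → y ← -0.216500 + 0.43·1.807190 = 0.560592
t=0.860000, y=0.560592: f=0.581174 → y ← 0.560592 + 0.43·0.581174 = 0.810496
t=1.290000, y=0.810496: f=-0.325535 → y ← 0.810496 + 0.43·(-0.325535) = 0.670516
y(1.72) ≈ 0.6705

0.6705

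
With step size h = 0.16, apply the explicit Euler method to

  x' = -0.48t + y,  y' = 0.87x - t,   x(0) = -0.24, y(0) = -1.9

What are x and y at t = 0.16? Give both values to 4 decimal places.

-0.5440, -1.9334

Euler on (x,y): x_{n+1} = x_n + h·x', y_{n+1} = y_n + h·y'.
0.000000: (-0.240000, -1.900000); f=(-1.900000, -0.208800) → (-0.544000, -1.933408)
(x(0.16), y(0.16)) ≈ (-0.5440, -1.9334)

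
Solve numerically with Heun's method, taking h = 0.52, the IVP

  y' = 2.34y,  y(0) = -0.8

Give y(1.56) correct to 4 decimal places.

-20.6866

Heun: k1 = f(x_n, y_n); k2 = f(x_n + h, y_n + h·k1); y_{n+1} = y_n + (h/2)·(k1 + k2).
x=0.000000, y=-0.800000:
  k1 = f(0.000000, -0.800000) = -1.872000
  k2 = f(0.520000, -1.773440) = -4.149850
  y ← -0.800000 + (0.52/2)·(-1.872000 + (-4.149850)) = -2.365681
x=0.520000, y=-2.365681:
  k1 = f(0.520000, -2.365681) = -5.535693
  k2 = f(1.040000, -5.244241) = -12.271525
  y ← -2.365681 + (0.52/2)·(-5.535693 + (-12.271525)) = -6.995558
x=1.040000, y=-6.995558:
  k1 = f(1.040000, -6.995558) = -16.369605
  k2 = f(1.560000, -15.507752) = -36.288140
  y ← -6.995558 + (0.52/2)·(-16.369605 + (-36.288140)) = -20.686571
y(1.56) ≈ -20.6866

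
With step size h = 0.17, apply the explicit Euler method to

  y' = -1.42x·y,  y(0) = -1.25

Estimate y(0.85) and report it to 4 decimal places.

-0.8065

Euler: y_{n+1} = y_n + h·f(x_n, y_n).
x=0.000000, y=-1.250000: f=0.000000 → y ← -1.250000 + 0.17·0.000000 = -1.250000
x=0.170000, y=-1.250000: f=0.301750 → y ← -1.250000 + 0.17·0.301750 = -1.198703
x=0.340000, y=-1.198703: f=0.578734 → y ← -1.198703 + 0.17·0.578734 = -1.100318
x=0.510000, y=-1.100318: f=0.796850 → y ← -1.100318 + 0.17·0.796850 = -0.964853
x=0.680000, y=-0.964853: f=0.931662 → y ← -0.964853 + 0.17·0.931662 = -0.806471
y(0.85) ≈ -0.8065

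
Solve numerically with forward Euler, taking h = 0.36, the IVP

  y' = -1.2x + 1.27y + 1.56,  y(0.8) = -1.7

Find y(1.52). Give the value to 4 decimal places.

-3.2346

Euler: y_{n+1} = y_n + h·f(x_n, y_n).
x=0.800000, y=-1.700000: f=-1.559000 → y ← -1.700000 + 0.36·(-1.559000) = -2.261240
x=1.160000, y=-2.261240: f=-2.703775 → y ← -2.261240 + 0.36·(-2.703775) = -3.234599
y(1.52) ≈ -3.2346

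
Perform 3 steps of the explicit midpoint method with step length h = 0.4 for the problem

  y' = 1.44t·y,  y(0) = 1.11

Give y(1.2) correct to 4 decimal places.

2.9304

Midpoint: k1 = f(t_n, y_n); k2 = f(t_n + h/2, y_n + (h/2)·k1); y_{n+1} = y_n + h·k2.
t=0.000000, y=1.110000:
  k1 = f(0.000000, 1.110000) = 0.000000
  k2 = f(0.200000, 1.110000) = 0.319680
  y ← 1.110000 + 0.4·0.319680 = 1.237872
t=0.400000, y=1.237872:
  k1 = f(0.400000, 1.237872) = 0.713014
  k2 = f(0.600000, 1.380475) = 1.192730
  y ← 1.237872 + 0.4·1.192730 = 1.714964
t=0.800000, y=1.714964:
  k1 = f(0.800000, 1.714964) = 1.975639
  k2 = f(1.000000, 2.110092) = 3.038532
  y ← 1.714964 + 0.4·3.038532 = 2.930377
y(1.2) ≈ 2.9304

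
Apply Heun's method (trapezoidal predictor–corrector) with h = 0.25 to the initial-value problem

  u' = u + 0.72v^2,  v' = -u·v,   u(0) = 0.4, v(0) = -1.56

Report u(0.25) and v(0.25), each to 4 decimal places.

Heun on (u,v): k1 = f(x_n, state_n); k2 = f(x_n + h, state_n + h·k1); state_{n+1} = state_n + (h/2)·(k1 + k2).
0.000000: (0.400000, -1.560000)
  k1 = (2.152192, 0.624000)
  predictor → (0.938048, -1.404000)
  k2 = (2.357324, 1.317019)
  → (0.963689, -1.317373)
(u(0.25), v(0.25)) ≈ (0.9637, -1.3174)

0.9637, -1.3174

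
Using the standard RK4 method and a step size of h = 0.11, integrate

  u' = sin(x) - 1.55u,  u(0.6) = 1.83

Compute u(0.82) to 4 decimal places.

1.4234

RK4: k1 = f(x_n, u_n); k2 = f(x_n + h/2, u_n + (h/2)·k1); k3 = f(x_n + h/2, u_n + (h/2)·k2); k4 = f(x_n + h, u_n + h·k3); u_{n+1} = u_n + (h/6)·(k1 + 2k2 + 2k3 + k4).
x=0.600000, u=1.830000:
  k1 = f(0.600000, 1.830000) = -2.271858
  k2 = f(0.655000, 1.705048) = -2.033665
  k3 = f(0.655000, 1.718148) = -2.053971
  k4 = f(0.710000, 1.604063) = -1.834464
  u ← 1.830000 + (0.11/6)·(k1 + 2k2 + 2k3 + k4) = 1.604837
x=0.710000, u=1.604837:
  k1 = f(0.710000, 1.604837) = -1.835664
  k2 = f(0.765000, 1.503876) = -1.638471
  k3 = f(0.765000, 1.514722) = -1.655281
  k4 = f(0.820000, 1.422757) = -1.474127
  u ← 1.604837 + (0.11/6)·(k1 + 2k2 + 2k3 + k4) = 1.423387
u(0.82) ≈ 1.4234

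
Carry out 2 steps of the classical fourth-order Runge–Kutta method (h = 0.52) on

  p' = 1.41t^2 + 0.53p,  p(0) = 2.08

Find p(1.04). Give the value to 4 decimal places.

4.2198

RK4: k1 = f(t_n, p_n); k2 = f(t_n + h/2, p_n + (h/2)·k1); k3 = f(t_n + h/2, p_n + (h/2)·k2); k4 = f(t_n + h, p_n + h·k3); p_{n+1} = p_n + (h/6)·(k1 + 2k2 + 2k3 + k4).
t=0.000000, p=2.080000:
  k1 = f(0.000000, 2.080000) = 1.102400
  k2 = f(0.260000, 2.366624) = 1.349627
  k3 = f(0.260000, 2.430903) = 1.383695
  k4 = f(0.520000, 2.799521) = 1.865010
  p ← 2.080000 + (0.52/6)·(k1 + 2k2 + 2k3 + k4) = 2.810951
t=0.520000, p=2.810951:
  k1 = f(0.520000, 2.810951) = 1.871068
  k2 = f(0.780000, 3.297429) = 2.605481
  k3 = f(0.780000, 3.488376) = 2.706683
  k4 = f(1.040000, 4.218427) = 3.760822
  p ← 2.810951 + (0.52/6)·(k1 + 2k2 + 2k3 + k4) = 4.219824
p(1.04) ≈ 4.2198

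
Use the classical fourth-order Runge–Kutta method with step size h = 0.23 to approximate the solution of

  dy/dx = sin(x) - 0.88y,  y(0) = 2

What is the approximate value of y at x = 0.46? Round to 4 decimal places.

1.4254

RK4: k1 = f(x_n, y_n); k2 = f(x_n + h/2, y_n + (h/2)·k1); k3 = f(x_n + h/2, y_n + (h/2)·k2); k4 = f(x_n + h, y_n + h·k3); y_{n+1} = y_n + (h/6)·(k1 + 2k2 + 2k3 + k4).
x=0.000000, y=2.000000:
  k1 = f(0.000000, 2.000000) = -1.760000
  k2 = f(0.115000, 1.797600) = -1.467141
  k3 = f(0.115000, 1.831279) = -1.496779
  k4 = f(0.230000, 1.655741) = -1.229074
  y ← 2.000000 + (0.23/6)·(k1 + 2k2 + 2k3 + k4) = 1.658185
x=0.230000, y=1.658185:
  k1 = f(0.230000, 1.658185) = -1.231225
  k2 = f(0.345000, 1.516594) = -0.996406
  k3 = f(0.345000, 1.543598) = -1.020170
  k4 = f(0.460000, 1.423546) = -0.808772
  y ← 1.658185 + (0.23/6)·(k1 + 2k2 + 2k3 + k4) = 1.425381
y(0.46) ≈ 1.4254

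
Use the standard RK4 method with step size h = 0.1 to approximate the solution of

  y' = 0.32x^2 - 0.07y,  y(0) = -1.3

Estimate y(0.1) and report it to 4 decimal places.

-1.2908

RK4: k1 = f(x_n, y_n); k2 = f(x_n + h/2, y_n + (h/2)·k1); k3 = f(x_n + h/2, y_n + (h/2)·k2); k4 = f(x_n + h, y_n + h·k3); y_{n+1} = y_n + (h/6)·(k1 + 2k2 + 2k3 + k4).
x=0.000000, y=-1.300000:
  k1 = f(0.000000, -1.300000) = 0.091000
  k2 = f(0.050000, -1.295450) = 0.091482
  k3 = f(0.050000, -1.295426) = 0.091480
  k4 = f(0.100000, -1.290852) = 0.093560
  y ← -1.300000 + (0.1/6)·(k1 + 2k2 + 2k3 + k4) = -1.290825
y(0.1) ≈ -1.2908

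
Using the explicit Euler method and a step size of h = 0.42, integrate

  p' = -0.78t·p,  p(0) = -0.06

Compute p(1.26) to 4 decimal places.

-0.0375

Euler: p_{n+1} = p_n + h·f(t_n, p_n).
t=0.000000, p=-0.060000: f=0.000000 → p ← -0.060000 + 0.42·0.000000 = -0.060000
t=0.420000, p=-0.060000: f=0.019656 → p ← -0.060000 + 0.42·0.019656 = -0.051744
t=0.840000, p=-0.051744: f=0.033903 → p ← -0.051744 + 0.42·0.033903 = -0.037505
p(1.26) ≈ -0.0375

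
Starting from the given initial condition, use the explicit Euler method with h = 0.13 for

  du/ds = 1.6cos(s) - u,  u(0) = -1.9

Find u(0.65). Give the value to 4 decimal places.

-0.1920

Euler: u_{n+1} = u_n + h·f(s_n, u_n).
s=0.000000, u=-1.900000: f=3.500000 → u ← -1.900000 + 0.13·3.500000 = -1.445000
s=0.130000, u=-1.445000: f=3.031499 → u ← -1.445000 + 0.13·3.031499 = -1.050905
s=0.260000, u=-1.050905: f=2.597129 → u ← -1.050905 + 0.13·2.597129 = -0.713278
s=0.390000, u=-0.713278: f=2.193133 → u ← -0.713278 + 0.13·2.193133 = -0.428171
s=0.520000, u=-0.428171: f=1.816682 → u ← -0.428171 + 0.13·1.816682 = -0.192002
u(0.65) ≈ -0.1920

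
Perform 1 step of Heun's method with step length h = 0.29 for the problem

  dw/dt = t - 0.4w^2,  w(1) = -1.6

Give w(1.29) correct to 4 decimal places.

Heun: k1 = f(t_n, w_n); k2 = f(t_n + h, w_n + h·k1); w_{n+1} = w_n + (h/2)·(k1 + k2).
t=1.000000, w=-1.600000:
  k1 = f(1.000000, -1.600000) = -0.024000
  k2 = f(1.290000, -1.606960) = 0.257072
  w ← -1.600000 + (0.29/2)·(-0.024000 + 0.257072) = -1.566205
w(1.29) ≈ -1.5662

-1.5662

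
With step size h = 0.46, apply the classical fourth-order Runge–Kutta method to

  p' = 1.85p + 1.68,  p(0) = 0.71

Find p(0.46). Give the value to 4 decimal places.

2.8745

RK4: k1 = f(x_n, p_n); k2 = f(x_n + h/2, p_n + (h/2)·k1); k3 = f(x_n + h/2, p_n + (h/2)·k2); k4 = f(x_n + h, p_n + h·k3); p_{n+1} = p_n + (h/6)·(k1 + 2k2 + 2k3 + k4).
x=0.000000, p=0.710000:
  k1 = f(0.000000, 0.710000) = 2.993500
  k2 = f(0.230000, 1.398505) = 4.267234
  k3 = f(0.230000, 1.691464) = 4.809208
  k4 = f(0.460000, 2.922236) = 7.086136
  p ← 0.710000 + (0.46/6)·(k1 + 2k2 + 2k3 + k4) = 2.874493
p(0.46) ≈ 2.8745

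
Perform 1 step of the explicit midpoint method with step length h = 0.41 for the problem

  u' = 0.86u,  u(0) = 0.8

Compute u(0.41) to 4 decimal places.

Midpoint: k1 = f(x_n, u_n); k2 = f(x_n + h/2, u_n + (h/2)·k1); u_{n+1} = u_n + h·k2.
x=0.000000, u=0.800000:
  k1 = f(0.000000, 0.800000) = 0.688000
  k2 = f(0.205000, 0.941040) = 0.809294
  u ← 0.800000 + 0.41·0.809294 = 1.131811
u(0.41) ≈ 1.1318

1.1318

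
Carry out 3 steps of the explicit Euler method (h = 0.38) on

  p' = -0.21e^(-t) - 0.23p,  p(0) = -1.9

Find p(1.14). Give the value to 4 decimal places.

Euler: p_{n+1} = p_n + h·f(t_n, p_n).
t=0.000000, p=-1.900000: f=0.227000 → p ← -1.900000 + 0.38·0.227000 = -1.813740
t=0.380000, p=-1.813740: f=0.273549 → p ← -1.813740 + 0.38·0.273549 = -1.709791
t=0.760000, p=-1.709791: f=0.295042 → p ← -1.709791 + 0.38·0.295042 = -1.597675
p(1.14) ≈ -1.5977

-1.5977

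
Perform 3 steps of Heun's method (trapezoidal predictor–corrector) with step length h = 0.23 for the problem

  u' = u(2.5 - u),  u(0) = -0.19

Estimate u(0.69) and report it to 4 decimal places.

Heun: k1 = f(x_n, u_n); k2 = f(x_n + h, u_n + h·k1); u_{n+1} = u_n + (h/2)·(k1 + k2).
x=0.000000, u=-0.190000:
  k1 = f(0.000000, -0.190000) = -0.511100
  k2 = f(0.230000, -0.307553) = -0.863471
  u ← -0.190000 + (0.23/2)·(-0.511100 + (-0.863471)) = -0.348076
x=0.230000, u=-0.348076:
  k1 = f(0.230000, -0.348076) = -0.991346
  k2 = f(0.460000, -0.576085) = -1.772087
  u ← -0.348076 + (0.23/2)·(-0.991346 + (-1.772087)) = -0.665871
x=0.460000, u=-0.665871:
  k1 = f(0.460000, -0.665871) = -2.108060
  k2 = f(0.690000, -1.150724) = -4.200977
  u ← -0.665871 + (0.23/2)·(-2.108060 + (-4.200977)) = -1.391410
u(0.69) ≈ -1.3914

-1.3914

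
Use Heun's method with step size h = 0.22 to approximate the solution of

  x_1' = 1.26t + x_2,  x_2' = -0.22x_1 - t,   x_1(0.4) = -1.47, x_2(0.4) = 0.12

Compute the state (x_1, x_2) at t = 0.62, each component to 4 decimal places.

-1.3041, 0.0756

Heun on (x_1,x_2): k1 = f(t_n, state_n); k2 = f(t_n + h, state_n + h·k1); state_{n+1} = state_n + (h/2)·(k1 + k2).
0.400000: (-1.470000, 0.120000)
  k1 = (0.624000, -0.076600)
  predictor → (-1.332720, 0.103148)
  k2 = (0.884348, -0.326802)
  → (-1.304082, 0.075626)
(x_1(0.62), x_2(0.62)) ≈ (-1.3041, 0.0756)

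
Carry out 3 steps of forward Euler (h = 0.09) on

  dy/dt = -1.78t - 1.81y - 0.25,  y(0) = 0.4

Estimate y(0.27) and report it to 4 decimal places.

0.1366

Euler: y_{n+1} = y_n + h·f(t_n, y_n).
t=0.000000, y=0.400000: f=-0.974000 → y ← 0.400000 + 0.09·(-0.974000) = 0.312340
t=0.090000, y=0.312340: f=-0.975535 → y ← 0.312340 + 0.09·(-0.975535) = 0.224542
t=0.180000, y=0.224542: f=-0.976821 → y ← 0.224542 + 0.09·(-0.976821) = 0.136628
y(0.27) ≈ 0.1366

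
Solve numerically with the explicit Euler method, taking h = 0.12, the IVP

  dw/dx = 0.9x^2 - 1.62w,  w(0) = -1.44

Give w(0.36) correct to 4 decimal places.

-0.7454

Euler: w_{n+1} = w_n + h·f(x_n, w_n).
x=0.000000, w=-1.440000: f=2.332800 → w ← -1.440000 + 0.12·2.332800 = -1.160064
x=0.120000, w=-1.160064: f=1.892264 → w ← -1.160064 + 0.12·1.892264 = -0.932992
x=0.240000, w=-0.932992: f=1.563288 → w ← -0.932992 + 0.12·1.563288 = -0.745398
w(0.36) ≈ -0.7454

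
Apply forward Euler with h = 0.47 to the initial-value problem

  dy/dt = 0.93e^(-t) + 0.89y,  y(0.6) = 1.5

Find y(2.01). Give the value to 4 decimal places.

Euler: y_{n+1} = y_n + h·f(t_n, y_n).
t=0.600000, y=1.500000: f=1.845395 → y ← 1.500000 + 0.47·1.845395 = 2.367336
t=1.070000, y=2.367336: f=2.425927 → y ← 2.367336 + 0.47·2.425927 = 3.507521
t=1.540000, y=3.507521: f=3.321068 → y ← 3.507521 + 0.47·3.321068 = 5.068423
y(2.01) ≈ 5.0684

5.0684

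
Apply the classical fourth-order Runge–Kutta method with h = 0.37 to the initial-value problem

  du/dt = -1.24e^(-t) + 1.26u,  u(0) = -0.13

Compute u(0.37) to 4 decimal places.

-0.7027

RK4: k1 = f(t_n, u_n); k2 = f(t_n + h/2, u_n + (h/2)·k1); k3 = f(t_n + h/2, u_n + (h/2)·k2); k4 = f(t_n + h, u_n + h·k3); u_{n+1} = u_n + (h/6)·(k1 + 2k2 + 2k3 + k4).
t=0.000000, u=-0.130000:
  k1 = f(0.000000, -0.130000) = -1.403800
  k2 = f(0.185000, -0.389703) = -1.521595
  k3 = f(0.185000, -0.411495) = -1.549053
  k4 = f(0.370000, -0.703150) = -1.742479
  u ← -0.130000 + (0.37/6)·(k1 + 2k2 + 2k3 + k4) = -0.702734
u(0.37) ≈ -0.7027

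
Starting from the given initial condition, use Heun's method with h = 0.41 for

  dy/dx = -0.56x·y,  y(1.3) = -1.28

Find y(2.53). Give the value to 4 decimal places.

-0.3637

Heun: k1 = f(x_n, y_n); k2 = f(x_n + h, y_n + h·k1); y_{n+1} = y_n + (h/2)·(k1 + k2).
x=1.300000, y=-1.280000:
  k1 = f(1.300000, -1.280000) = 0.931840
  k2 = f(1.710000, -0.897946) = 0.859873
  y ← -1.280000 + (0.41/2)·(0.931840 + 0.859873) = -0.912699
x=1.710000, y=-0.912699:
  k1 = f(1.710000, -0.912699) = 0.874000
  k2 = f(2.120000, -0.554359) = 0.658135
  y ← -0.912699 + (0.41/2)·(0.874000 + 0.658135) = -0.598611
x=2.120000, y=-0.598611:
  k1 = f(2.120000, -0.598611) = 0.710671
  k2 = f(2.530000, -0.307236) = 0.435292
  y ← -0.598611 + (0.41/2)·(0.710671 + 0.435292) = -0.363689
y(2.53) ≈ -0.3637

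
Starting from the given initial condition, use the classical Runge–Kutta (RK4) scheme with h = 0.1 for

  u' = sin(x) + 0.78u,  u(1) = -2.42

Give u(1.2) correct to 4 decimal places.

-2.6362

RK4: k1 = f(x_n, u_n); k2 = f(x_n + h/2, u_n + (h/2)·k1); k3 = f(x_n + h/2, u_n + (h/2)·k2); k4 = f(x_n + h, u_n + h·k3); u_{n+1} = u_n + (h/6)·(k1 + 2k2 + 2k3 + k4).
x=1.000000, u=-2.420000:
  k1 = f(1.000000, -2.420000) = -1.046129
  k2 = f(1.050000, -2.472306) = -1.060976
  k3 = f(1.050000, -2.473049) = -1.061555
  k4 = f(1.100000, -2.526155) = -1.079194
  u ← -2.420000 + (0.1/6)·(k1 + 2k2 + 2k3 + k4) = -2.526173
x=1.100000, u=-2.526173:
  k1 = f(1.100000, -2.526173) = -1.079208
  k2 = f(1.150000, -2.580133) = -1.099740
  k3 = f(1.150000, -2.581160) = -1.100541
  k4 = f(1.200000, -2.636227) = -1.124218
  u ← -2.526173 + (0.1/6)·(k1 + 2k2 + 2k3 + k4) = -2.636240
u(1.2) ≈ -2.6362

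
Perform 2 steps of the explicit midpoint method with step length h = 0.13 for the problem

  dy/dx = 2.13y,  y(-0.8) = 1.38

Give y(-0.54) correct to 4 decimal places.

Midpoint: k1 = f(x_n, y_n); k2 = f(x_n + h/2, y_n + (h/2)·k1); y_{n+1} = y_n + h·k2.
x=-0.800000, y=1.380000:
  k1 = f(-0.800000, 1.380000) = 2.939400
  k2 = f(-0.735000, 1.571061) = 3.346360
  y ← 1.380000 + 0.13·3.346360 = 1.815027
x=-0.670000, y=1.815027:
  k1 = f(-0.670000, 1.815027) = 3.866007
  k2 = f(-0.605000, 2.066317) = 4.401256
  y ← 1.815027 + 0.13·4.401256 = 2.387190
y(-0.54) ≈ 2.3872

2.3872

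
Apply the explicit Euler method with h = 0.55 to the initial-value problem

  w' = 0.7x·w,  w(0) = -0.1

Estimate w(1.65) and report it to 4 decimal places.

-0.1725

Euler: w_{n+1} = w_n + h·f(x_n, w_n).
x=0.000000, w=-0.100000: f=0.000000 → w ← -0.100000 + 0.55·0.000000 = -0.100000
x=0.550000, w=-0.100000: f=-0.038500 → w ← -0.100000 + 0.55·(-0.038500) = -0.121175
x=1.100000, w=-0.121175: f=-0.093305 → w ← -0.121175 + 0.55·(-0.093305) = -0.172493
w(1.65) ≈ -0.1725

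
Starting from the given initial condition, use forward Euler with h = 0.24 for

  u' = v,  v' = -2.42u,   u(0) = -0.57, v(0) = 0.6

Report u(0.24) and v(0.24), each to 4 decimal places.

Euler on (u,v): u_{n+1} = u_n + h·u', v_{n+1} = v_n + h·v'.
0.000000: (-0.570000, 0.600000); f=(0.600000, 1.379400) → (-0.426000, 0.931056)
(u(0.24), v(0.24)) ≈ (-0.4260, 0.9311)

-0.4260, 0.9311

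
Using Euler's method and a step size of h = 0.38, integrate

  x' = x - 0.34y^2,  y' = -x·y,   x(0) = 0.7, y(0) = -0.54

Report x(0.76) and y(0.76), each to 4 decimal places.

1.2608, -0.2565

Euler on (x,y): x_{n+1} = x_n + h·x', y_{n+1} = y_n + h·y'.
0.000000: (0.700000, -0.540000); f=(0.600856, 0.378000) → (0.928325, -0.396360)
0.380000: (0.928325, -0.396360); f=(0.874911, 0.367951) → (1.260791, -0.256539)
(x(0.76), y(0.76)) ≈ (1.2608, -0.2565)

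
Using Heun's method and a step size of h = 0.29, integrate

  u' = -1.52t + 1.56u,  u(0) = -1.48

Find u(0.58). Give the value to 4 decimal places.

-3.8975

Heun: k1 = f(t_n, u_n); k2 = f(t_n + h, u_n + h·k1); u_{n+1} = u_n + (h/2)·(k1 + k2).
t=0.000000, u=-1.480000:
  k1 = f(0.000000, -1.480000) = -2.308800
  k2 = f(0.290000, -2.149552) = -3.794101
  u ← -1.480000 + (0.29/2)·(-2.308800 + (-3.794101)) = -2.364921
t=0.290000, u=-2.364921:
  k1 = f(0.290000, -2.364921) = -4.130076
  k2 = f(0.580000, -3.562643) = -6.439323
  u ← -2.364921 + (0.29/2)·(-4.130076 + (-6.439323)) = -3.897484
u(0.58) ≈ -3.8975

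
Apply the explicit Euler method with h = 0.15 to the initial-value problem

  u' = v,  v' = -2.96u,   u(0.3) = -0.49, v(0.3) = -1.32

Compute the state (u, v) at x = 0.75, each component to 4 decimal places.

-0.9729, -0.4181

Euler on (u,v): u_{n+1} = u_n + h·u', v_{n+1} = v_n + h·v'.
0.300000: (-0.490000, -1.320000); f=(-1.320000, 1.450400) → (-0.688000, -1.102440)
0.450000: (-0.688000, -1.102440); f=(-1.102440, 2.036480) → (-0.853366, -0.796968)
0.600000: (-0.853366, -0.796968); f=(-0.796968, 2.525963) → (-0.972911, -0.418073)
(u(0.75), v(0.75)) ≈ (-0.9729, -0.4181)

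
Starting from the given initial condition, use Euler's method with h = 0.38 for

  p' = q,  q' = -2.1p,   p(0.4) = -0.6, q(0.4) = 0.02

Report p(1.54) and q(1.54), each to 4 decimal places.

Euler on (p,q): p_{n+1} = p_n + h·p', q_{n+1} = q_n + h·q'.
0.400000: (-0.600000, 0.020000); f=(0.020000, 1.260000) → (-0.592400, 0.498800)
0.780000: (-0.592400, 0.498800); f=(0.498800, 1.244040) → (-0.402856, 0.971535)
1.160000: (-0.402856, 0.971535); f=(0.971535, 0.845998) → (-0.033673, 1.293014)
(p(1.54), q(1.54)) ≈ (-0.0337, 1.2930)

-0.0337, 1.2930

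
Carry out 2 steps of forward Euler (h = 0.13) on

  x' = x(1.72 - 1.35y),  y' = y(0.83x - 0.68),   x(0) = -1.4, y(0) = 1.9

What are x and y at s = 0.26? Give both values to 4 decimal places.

-1.2088, 1.1230

Euler on (x,y): x_{n+1} = x_n + h·x', y_{n+1} = y_n + h·y'.
0.000000: (-1.400000, 1.900000); f=(1.183000, -3.499800) → (-1.246210, 1.445026)
0.130000: (-1.246210, 1.445026); f=(0.287607, -2.477287) → (-1.208821, 1.122979)
(x(0.26), y(0.26)) ≈ (-1.2088, 1.1230)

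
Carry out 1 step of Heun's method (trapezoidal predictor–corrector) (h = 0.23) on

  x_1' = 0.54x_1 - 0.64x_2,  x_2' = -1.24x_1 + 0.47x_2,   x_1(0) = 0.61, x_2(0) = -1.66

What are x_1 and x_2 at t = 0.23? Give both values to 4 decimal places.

0.9760, -2.0782

Heun on (x_1,x_2): k1 = f(t_n, state_n); k2 = f(t_n + h, state_n + h·k1); state_{n+1} = state_n + (h/2)·(k1 + k2).
0.000000: (0.610000, -1.660000)
  k1 = (1.391800, -1.536600)
  predictor → (0.930114, -2.013418)
  k2 = (1.790849, -2.099648)
  → (0.976005, -2.078168)
(x_1(0.23), x_2(0.23)) ≈ (0.9760, -2.0782)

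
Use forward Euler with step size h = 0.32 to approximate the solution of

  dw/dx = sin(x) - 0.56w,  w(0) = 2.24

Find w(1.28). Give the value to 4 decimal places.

Euler: w_{n+1} = w_n + h·f(x_n, w_n).
x=0.000000, w=2.240000: f=-1.254400 → w ← 2.240000 + 0.32·(-1.254400) = 1.838592
x=0.320000, w=1.838592: f=-0.715045 → w ← 1.838592 + 0.32·(-0.715045) = 1.609778
x=0.640000, w=1.609778: f=-0.304280 → w ← 1.609778 + 0.32·(-0.304280) = 1.512408
x=0.960000, w=1.512408: f=-0.027757 → w ← 1.512408 + 0.32·(-0.027757) = 1.503526
w(1.28) ≈ 1.5035

1.5035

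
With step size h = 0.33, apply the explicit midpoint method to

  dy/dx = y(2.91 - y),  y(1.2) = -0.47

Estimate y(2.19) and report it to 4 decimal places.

Midpoint: k1 = f(x_n, y_n); k2 = f(x_n + h/2, y_n + (h/2)·k1); y_{n+1} = y_n + h·k2.
x=1.200000, y=-0.470000:
  k1 = f(1.200000, -0.470000) = -1.588600
  k2 = f(1.365000, -0.732119) = -2.666465
  y ← -0.470000 + 0.33·(-2.666465) = -1.349933
x=1.530000, y=-1.349933:
  k1 = f(1.530000, -1.349933) = -5.750626
  k2 = f(1.695000, -2.298787) = -11.973888
  y ← -1.349933 + 0.33·(-11.973888) = -5.301316
x=1.860000, y=-5.301316:
  k1 = f(1.860000, -5.301316) = -43.530787
  k2 = f(2.025000, -12.483896) = -192.175807
  y ← -5.301316 + 0.33·(-192.175807) = -68.719333
y(2.19) ≈ -68.7193

-68.7193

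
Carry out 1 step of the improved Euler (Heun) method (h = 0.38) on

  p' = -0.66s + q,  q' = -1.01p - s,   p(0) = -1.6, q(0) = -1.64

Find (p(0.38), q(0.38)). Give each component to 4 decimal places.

Heun on (p,q): k1 = f(s_n, state_n); k2 = f(s_n + h, state_n + h·k1); state_{n+1} = state_n + (h/2)·(k1 + k2).
0.000000: (-1.600000, -1.640000)
  k1 = (-1.640000, 1.616000)
  predictor → (-2.223200, -1.025920)
  k2 = (-1.276720, 1.865432)
  → (-2.154177, -0.978528)
(p(0.38), q(0.38)) ≈ (-2.1542, -0.9785)

-2.1542, -0.9785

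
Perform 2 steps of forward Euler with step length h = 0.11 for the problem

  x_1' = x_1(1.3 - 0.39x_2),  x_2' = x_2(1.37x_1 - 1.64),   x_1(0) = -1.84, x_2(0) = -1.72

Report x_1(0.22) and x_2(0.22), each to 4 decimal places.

-2.6486, -0.4498

Euler on (x_1,x_2): x_1_{n+1} = x_1_n + h·x_1', x_2_{n+1} = x_2_n + h·x_2'.
0.000000: (-1.840000, -1.720000); f=(-3.626272, 7.156576) → (-2.238890, -0.932777)
0.110000: (-2.238890, -0.932777); f=(-3.725027, 4.390840) → (-2.648643, -0.449784)
(x_1(0.22), x_2(0.22)) ≈ (-2.6486, -0.4498)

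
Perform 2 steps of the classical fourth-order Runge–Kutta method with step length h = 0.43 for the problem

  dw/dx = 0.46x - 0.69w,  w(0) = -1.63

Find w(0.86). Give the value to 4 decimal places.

-0.7596

RK4: k1 = f(x_n, w_n); k2 = f(x_n + h/2, w_n + (h/2)·k1); k3 = f(x_n + h/2, w_n + (h/2)·k2); k4 = f(x_n + h, w_n + h·k3); w_{n+1} = w_n + (h/6)·(k1 + 2k2 + 2k3 + k4).
x=0.000000, w=-1.630000:
  k1 = f(0.000000, -1.630000) = 1.124700
  k2 = f(0.215000, -1.388189) = 1.056751
  k3 = f(0.215000, -1.402799) = 1.066831
  k4 = f(0.430000, -1.171263) = 1.005971
  w ← -1.630000 + (0.43/6)·(k1 + 2k2 + 2k3 + k4) = -1.172922
x=0.430000, w=-1.172922:
  k1 = f(0.430000, -1.172922) = 1.007116
  k2 = f(0.645000, -0.956392) = 0.956610
  k3 = f(0.645000, -0.967251) = 0.964103
  k4 = f(0.860000, -0.758358) = 0.918867
  w ← -1.172922 + (0.43/6)·(k1 + 2k2 + 2k3 + k4) = -0.759591
w(0.86) ≈ -0.7596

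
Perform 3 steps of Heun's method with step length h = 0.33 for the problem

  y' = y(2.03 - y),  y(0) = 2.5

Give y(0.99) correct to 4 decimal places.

Heun: k1 = f(t_n, y_n); k2 = f(t_n + h, y_n + h·k1); y_{n+1} = y_n + (h/2)·(k1 + k2).
t=0.000000, y=2.500000:
  k1 = f(0.000000, 2.500000) = -1.175000
  k2 = f(0.330000, 2.112250) = -0.173733
  y ← 2.500000 + (0.33/2)·(-1.175000 + (-0.173733)) = 2.277459
t=0.330000, y=2.277459:
  k1 = f(0.330000, 2.277459) = -0.563578
  k2 = f(0.660000, 2.091478) = -0.128581
  y ← 2.277459 + (0.33/2)·(-0.563578 + (-0.128581)) = 2.163253
t=0.660000, y=2.163253:
  k1 = f(0.660000, 2.163253) = -0.288260
  k2 = f(0.990000, 2.068127) = -0.078852
  y ← 2.163253 + (0.33/2)·(-0.288260 + (-0.078852)) = 2.102680
y(0.99) ≈ 2.1027

2.1027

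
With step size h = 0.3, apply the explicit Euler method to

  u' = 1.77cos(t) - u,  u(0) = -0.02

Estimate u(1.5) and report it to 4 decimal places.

0.9363

Euler: u_{n+1} = u_n + h·f(t_n, u_n).
t=0.000000, u=-0.020000: f=1.790000 → u ← -0.020000 + 0.3·1.790000 = 0.517000
t=0.300000, u=0.517000: f=1.173946 → u ← 0.517000 + 0.3·1.173946 = 0.869184
t=0.600000, u=0.869184: f=0.591660 → u ← 0.869184 + 0.3·0.591660 = 1.046682
t=0.900000, u=1.046682: f=0.053568 → u ← 1.046682 + 0.3·0.053568 = 1.062752
t=1.200000, u=1.062752: f=-0.421379 → u ← 1.062752 + 0.3·(-0.421379) = 0.936338
u(1.5) ≈ 0.9363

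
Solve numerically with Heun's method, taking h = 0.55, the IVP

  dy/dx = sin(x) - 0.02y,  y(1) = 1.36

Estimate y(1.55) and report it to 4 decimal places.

1.8489

Heun: k1 = f(x_n, y_n); k2 = f(x_n + h, y_n + h·k1); y_{n+1} = y_n + (h/2)·(k1 + k2).
x=1.000000, y=1.360000:
  k1 = f(1.000000, 1.360000) = 0.814271
  k2 = f(1.550000, 1.807849) = 0.963627
  y ← 1.360000 + (0.55/2)·(0.814271 + 0.963627) = 1.848922
y(1.55) ≈ 1.8489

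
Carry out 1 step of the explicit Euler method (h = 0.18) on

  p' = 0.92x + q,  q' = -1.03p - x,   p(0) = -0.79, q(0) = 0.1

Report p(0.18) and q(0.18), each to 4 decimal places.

-0.7720, 0.2465

Euler on (p,q): p_{n+1} = p_n + h·p', q_{n+1} = q_n + h·q'.
0.000000: (-0.790000, 0.100000); f=(0.100000, 0.813700) → (-0.772000, 0.246466)
(p(0.18), q(0.18)) ≈ (-0.7720, 0.2465)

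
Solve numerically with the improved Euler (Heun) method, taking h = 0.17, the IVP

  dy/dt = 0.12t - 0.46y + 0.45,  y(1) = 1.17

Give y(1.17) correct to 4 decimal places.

Heun: k1 = f(t_n, y_n); k2 = f(t_n + h, y_n + h·k1); y_{n+1} = y_n + (h/2)·(k1 + k2).
t=1.000000, y=1.170000:
  k1 = f(1.000000, 1.170000) = 0.031800
  k2 = f(1.170000, 1.175406) = 0.049713
  y ← 1.170000 + (0.17/2)·(0.031800 + 0.049713) = 1.176929
y(1.17) ≈ 1.1769

1.1769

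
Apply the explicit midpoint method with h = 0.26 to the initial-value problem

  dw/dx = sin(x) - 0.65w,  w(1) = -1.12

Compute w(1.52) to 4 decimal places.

Midpoint: k1 = f(x_n, w_n); k2 = f(x_n + h/2, w_n + (h/2)·k1); w_{n+1} = w_n + h·k2.
x=1.000000, w=-1.120000:
  k1 = f(1.000000, -1.120000) = 1.569471
  k2 = f(1.130000, -0.915969) = 1.499792
  w ← -1.120000 + 0.26·1.499792 = -0.730054
x=1.260000, w=-0.730054:
  k1 = f(1.260000, -0.730054) = 1.426626
  k2 = f(1.390000, -0.544593) = 1.337686
  w ← -0.730054 + 0.26·1.337686 = -0.382256
w(1.52) ≈ -0.3823

-0.3823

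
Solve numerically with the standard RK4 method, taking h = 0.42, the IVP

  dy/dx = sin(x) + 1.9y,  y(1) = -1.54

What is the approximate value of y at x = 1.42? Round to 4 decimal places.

-2.8270

RK4: k1 = f(x_n, y_n); k2 = f(x_n + h/2, y_n + (h/2)·k1); k3 = f(x_n + h/2, y_n + (h/2)·k2); k4 = f(x_n + h, y_n + h·k3); y_{n+1} = y_n + (h/6)·(k1 + 2k2 + 2k3 + k4).
x=1.000000, y=-1.540000:
  k1 = f(1.000000, -1.540000) = -2.084529
  k2 = f(1.210000, -1.977751) = -2.822111
  k3 = f(1.210000, -2.132643) = -3.116406
  k4 = f(1.420000, -2.848891) = -4.424240
  y ← -1.540000 + (0.42/6)·(k1 + 2k2 + 2k3 + k4) = -2.827006
y(1.42) ≈ -2.8270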